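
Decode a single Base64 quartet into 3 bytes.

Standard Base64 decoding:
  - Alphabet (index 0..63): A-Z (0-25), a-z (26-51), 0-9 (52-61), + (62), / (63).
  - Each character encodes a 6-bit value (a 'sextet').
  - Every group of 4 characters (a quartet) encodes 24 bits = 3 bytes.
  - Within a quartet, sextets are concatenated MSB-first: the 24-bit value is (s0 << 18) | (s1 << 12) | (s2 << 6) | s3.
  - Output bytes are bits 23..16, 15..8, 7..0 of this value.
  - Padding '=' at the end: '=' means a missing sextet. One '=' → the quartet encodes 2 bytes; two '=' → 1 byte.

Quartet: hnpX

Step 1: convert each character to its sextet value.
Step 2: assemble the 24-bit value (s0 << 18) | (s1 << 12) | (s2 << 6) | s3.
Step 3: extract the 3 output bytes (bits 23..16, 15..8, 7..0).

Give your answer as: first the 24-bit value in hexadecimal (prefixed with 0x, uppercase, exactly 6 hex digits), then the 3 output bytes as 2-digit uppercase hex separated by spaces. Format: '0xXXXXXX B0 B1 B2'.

Sextets: h=33, n=39, p=41, X=23
24-bit: (33<<18) | (39<<12) | (41<<6) | 23
      = 0x840000 | 0x027000 | 0x000A40 | 0x000017
      = 0x867A57
Bytes: (v>>16)&0xFF=86, (v>>8)&0xFF=7A, v&0xFF=57

Answer: 0x867A57 86 7A 57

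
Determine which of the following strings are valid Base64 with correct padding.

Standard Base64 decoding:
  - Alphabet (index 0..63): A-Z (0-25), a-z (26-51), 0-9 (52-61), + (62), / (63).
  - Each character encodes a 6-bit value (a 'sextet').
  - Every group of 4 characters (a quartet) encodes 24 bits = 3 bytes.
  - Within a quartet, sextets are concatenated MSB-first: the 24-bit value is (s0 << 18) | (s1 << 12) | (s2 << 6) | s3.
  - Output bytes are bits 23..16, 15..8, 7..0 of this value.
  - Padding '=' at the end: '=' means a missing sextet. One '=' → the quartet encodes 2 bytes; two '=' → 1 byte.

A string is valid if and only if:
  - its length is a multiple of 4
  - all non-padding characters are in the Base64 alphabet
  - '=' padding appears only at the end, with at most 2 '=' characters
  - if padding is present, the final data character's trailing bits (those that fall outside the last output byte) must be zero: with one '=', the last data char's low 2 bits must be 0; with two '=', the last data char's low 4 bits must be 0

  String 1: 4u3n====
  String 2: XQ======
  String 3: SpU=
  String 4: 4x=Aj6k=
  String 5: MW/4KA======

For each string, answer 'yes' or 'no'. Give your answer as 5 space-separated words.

String 1: '4u3n====' → invalid (4 pad chars (max 2))
String 2: 'XQ======' → invalid (6 pad chars (max 2))
String 3: 'SpU=' → valid
String 4: '4x=Aj6k=' → invalid (bad char(s): ['=']; '=' in middle)
String 5: 'MW/4KA======' → invalid (6 pad chars (max 2))

Answer: no no yes no no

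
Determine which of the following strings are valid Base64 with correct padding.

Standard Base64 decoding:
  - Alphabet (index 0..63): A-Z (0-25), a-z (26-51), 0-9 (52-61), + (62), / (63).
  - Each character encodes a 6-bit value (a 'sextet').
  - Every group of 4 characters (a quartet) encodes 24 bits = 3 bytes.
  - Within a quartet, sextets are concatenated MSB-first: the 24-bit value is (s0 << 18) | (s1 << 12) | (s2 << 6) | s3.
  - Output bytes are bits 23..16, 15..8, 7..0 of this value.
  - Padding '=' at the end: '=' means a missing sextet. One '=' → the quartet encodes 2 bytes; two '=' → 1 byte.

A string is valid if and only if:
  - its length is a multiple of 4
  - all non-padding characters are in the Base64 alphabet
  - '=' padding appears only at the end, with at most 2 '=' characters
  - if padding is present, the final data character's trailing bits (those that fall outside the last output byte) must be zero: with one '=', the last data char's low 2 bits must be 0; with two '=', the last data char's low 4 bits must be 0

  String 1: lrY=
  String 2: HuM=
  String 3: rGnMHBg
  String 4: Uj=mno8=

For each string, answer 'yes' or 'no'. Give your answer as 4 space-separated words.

Answer: yes yes no no

Derivation:
String 1: 'lrY=' → valid
String 2: 'HuM=' → valid
String 3: 'rGnMHBg' → invalid (len=7 not mult of 4)
String 4: 'Uj=mno8=' → invalid (bad char(s): ['=']; '=' in middle)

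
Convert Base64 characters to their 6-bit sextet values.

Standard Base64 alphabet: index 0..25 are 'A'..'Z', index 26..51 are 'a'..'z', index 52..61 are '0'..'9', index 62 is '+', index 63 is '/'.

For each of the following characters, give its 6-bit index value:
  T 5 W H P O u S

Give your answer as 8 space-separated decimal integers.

'T': A..Z range, ord('T') − ord('A') = 19
'5': 0..9 range, 52 + ord('5') − ord('0') = 57
'W': A..Z range, ord('W') − ord('A') = 22
'H': A..Z range, ord('H') − ord('A') = 7
'P': A..Z range, ord('P') − ord('A') = 15
'O': A..Z range, ord('O') − ord('A') = 14
'u': a..z range, 26 + ord('u') − ord('a') = 46
'S': A..Z range, ord('S') − ord('A') = 18

Answer: 19 57 22 7 15 14 46 18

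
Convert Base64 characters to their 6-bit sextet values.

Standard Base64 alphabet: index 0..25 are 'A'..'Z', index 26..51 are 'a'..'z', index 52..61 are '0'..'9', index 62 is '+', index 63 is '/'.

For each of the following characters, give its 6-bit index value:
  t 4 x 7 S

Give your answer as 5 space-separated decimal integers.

Answer: 45 56 49 59 18

Derivation:
't': a..z range, 26 + ord('t') − ord('a') = 45
'4': 0..9 range, 52 + ord('4') − ord('0') = 56
'x': a..z range, 26 + ord('x') − ord('a') = 49
'7': 0..9 range, 52 + ord('7') − ord('0') = 59
'S': A..Z range, ord('S') − ord('A') = 18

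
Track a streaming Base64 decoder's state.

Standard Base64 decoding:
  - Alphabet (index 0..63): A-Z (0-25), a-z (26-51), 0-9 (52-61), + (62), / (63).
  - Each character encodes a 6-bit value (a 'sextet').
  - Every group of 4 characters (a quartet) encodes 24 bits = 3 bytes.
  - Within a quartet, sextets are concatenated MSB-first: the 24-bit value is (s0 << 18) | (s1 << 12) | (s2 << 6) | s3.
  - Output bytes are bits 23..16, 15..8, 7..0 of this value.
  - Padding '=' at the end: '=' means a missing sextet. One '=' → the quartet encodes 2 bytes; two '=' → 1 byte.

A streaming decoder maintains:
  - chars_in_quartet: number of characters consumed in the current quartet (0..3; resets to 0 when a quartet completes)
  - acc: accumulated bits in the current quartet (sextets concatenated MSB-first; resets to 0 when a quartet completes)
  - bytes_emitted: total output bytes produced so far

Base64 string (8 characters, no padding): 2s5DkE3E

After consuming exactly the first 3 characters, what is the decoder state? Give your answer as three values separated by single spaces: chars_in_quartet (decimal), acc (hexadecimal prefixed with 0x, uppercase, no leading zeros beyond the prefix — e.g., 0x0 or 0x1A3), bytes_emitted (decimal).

Answer: 3 0x36B39 0

Derivation:
After char 0 ('2'=54): chars_in_quartet=1 acc=0x36 bytes_emitted=0
After char 1 ('s'=44): chars_in_quartet=2 acc=0xDAC bytes_emitted=0
After char 2 ('5'=57): chars_in_quartet=3 acc=0x36B39 bytes_emitted=0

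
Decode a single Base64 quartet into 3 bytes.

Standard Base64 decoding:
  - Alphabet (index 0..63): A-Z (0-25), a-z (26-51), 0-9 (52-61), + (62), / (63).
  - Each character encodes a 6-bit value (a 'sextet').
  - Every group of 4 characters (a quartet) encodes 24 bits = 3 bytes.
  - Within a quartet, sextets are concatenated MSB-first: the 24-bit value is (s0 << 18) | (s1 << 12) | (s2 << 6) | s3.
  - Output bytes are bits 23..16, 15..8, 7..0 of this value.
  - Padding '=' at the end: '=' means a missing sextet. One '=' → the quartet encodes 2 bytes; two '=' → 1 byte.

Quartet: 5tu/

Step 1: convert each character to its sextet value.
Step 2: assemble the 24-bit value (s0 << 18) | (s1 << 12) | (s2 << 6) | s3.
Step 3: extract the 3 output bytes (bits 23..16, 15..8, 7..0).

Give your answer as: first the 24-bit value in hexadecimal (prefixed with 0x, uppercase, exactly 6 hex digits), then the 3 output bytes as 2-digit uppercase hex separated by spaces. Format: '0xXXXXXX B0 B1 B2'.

Sextets: 5=57, t=45, u=46, /=63
24-bit: (57<<18) | (45<<12) | (46<<6) | 63
      = 0xE40000 | 0x02D000 | 0x000B80 | 0x00003F
      = 0xE6DBBF
Bytes: (v>>16)&0xFF=E6, (v>>8)&0xFF=DB, v&0xFF=BF

Answer: 0xE6DBBF E6 DB BF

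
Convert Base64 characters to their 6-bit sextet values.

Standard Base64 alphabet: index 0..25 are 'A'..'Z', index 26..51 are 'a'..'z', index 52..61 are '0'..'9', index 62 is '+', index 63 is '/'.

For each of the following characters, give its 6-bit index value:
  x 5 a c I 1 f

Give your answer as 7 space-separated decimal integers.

'x': a..z range, 26 + ord('x') − ord('a') = 49
'5': 0..9 range, 52 + ord('5') − ord('0') = 57
'a': a..z range, 26 + ord('a') − ord('a') = 26
'c': a..z range, 26 + ord('c') − ord('a') = 28
'I': A..Z range, ord('I') − ord('A') = 8
'1': 0..9 range, 52 + ord('1') − ord('0') = 53
'f': a..z range, 26 + ord('f') − ord('a') = 31

Answer: 49 57 26 28 8 53 31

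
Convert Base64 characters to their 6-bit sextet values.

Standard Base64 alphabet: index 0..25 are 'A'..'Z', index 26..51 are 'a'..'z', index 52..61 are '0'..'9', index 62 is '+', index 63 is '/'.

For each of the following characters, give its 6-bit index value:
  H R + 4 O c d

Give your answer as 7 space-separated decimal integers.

Answer: 7 17 62 56 14 28 29

Derivation:
'H': A..Z range, ord('H') − ord('A') = 7
'R': A..Z range, ord('R') − ord('A') = 17
'+': index 62
'4': 0..9 range, 52 + ord('4') − ord('0') = 56
'O': A..Z range, ord('O') − ord('A') = 14
'c': a..z range, 26 + ord('c') − ord('a') = 28
'd': a..z range, 26 + ord('d') − ord('a') = 29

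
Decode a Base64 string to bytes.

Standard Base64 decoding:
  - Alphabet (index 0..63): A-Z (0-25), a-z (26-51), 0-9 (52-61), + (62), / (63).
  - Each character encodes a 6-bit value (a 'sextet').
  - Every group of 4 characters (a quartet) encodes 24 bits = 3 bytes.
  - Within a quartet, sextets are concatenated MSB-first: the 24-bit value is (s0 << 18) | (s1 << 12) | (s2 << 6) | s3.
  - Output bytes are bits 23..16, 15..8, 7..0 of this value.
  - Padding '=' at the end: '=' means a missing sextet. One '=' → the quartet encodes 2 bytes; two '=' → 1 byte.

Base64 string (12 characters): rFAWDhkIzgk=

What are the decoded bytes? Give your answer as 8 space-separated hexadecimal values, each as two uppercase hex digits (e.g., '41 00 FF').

Answer: AC 50 16 0E 19 08 CE 09

Derivation:
After char 0 ('r'=43): chars_in_quartet=1 acc=0x2B bytes_emitted=0
After char 1 ('F'=5): chars_in_quartet=2 acc=0xAC5 bytes_emitted=0
After char 2 ('A'=0): chars_in_quartet=3 acc=0x2B140 bytes_emitted=0
After char 3 ('W'=22): chars_in_quartet=4 acc=0xAC5016 -> emit AC 50 16, reset; bytes_emitted=3
After char 4 ('D'=3): chars_in_quartet=1 acc=0x3 bytes_emitted=3
After char 5 ('h'=33): chars_in_quartet=2 acc=0xE1 bytes_emitted=3
After char 6 ('k'=36): chars_in_quartet=3 acc=0x3864 bytes_emitted=3
After char 7 ('I'=8): chars_in_quartet=4 acc=0xE1908 -> emit 0E 19 08, reset; bytes_emitted=6
After char 8 ('z'=51): chars_in_quartet=1 acc=0x33 bytes_emitted=6
After char 9 ('g'=32): chars_in_quartet=2 acc=0xCE0 bytes_emitted=6
After char 10 ('k'=36): chars_in_quartet=3 acc=0x33824 bytes_emitted=6
Padding '=': partial quartet acc=0x33824 -> emit CE 09; bytes_emitted=8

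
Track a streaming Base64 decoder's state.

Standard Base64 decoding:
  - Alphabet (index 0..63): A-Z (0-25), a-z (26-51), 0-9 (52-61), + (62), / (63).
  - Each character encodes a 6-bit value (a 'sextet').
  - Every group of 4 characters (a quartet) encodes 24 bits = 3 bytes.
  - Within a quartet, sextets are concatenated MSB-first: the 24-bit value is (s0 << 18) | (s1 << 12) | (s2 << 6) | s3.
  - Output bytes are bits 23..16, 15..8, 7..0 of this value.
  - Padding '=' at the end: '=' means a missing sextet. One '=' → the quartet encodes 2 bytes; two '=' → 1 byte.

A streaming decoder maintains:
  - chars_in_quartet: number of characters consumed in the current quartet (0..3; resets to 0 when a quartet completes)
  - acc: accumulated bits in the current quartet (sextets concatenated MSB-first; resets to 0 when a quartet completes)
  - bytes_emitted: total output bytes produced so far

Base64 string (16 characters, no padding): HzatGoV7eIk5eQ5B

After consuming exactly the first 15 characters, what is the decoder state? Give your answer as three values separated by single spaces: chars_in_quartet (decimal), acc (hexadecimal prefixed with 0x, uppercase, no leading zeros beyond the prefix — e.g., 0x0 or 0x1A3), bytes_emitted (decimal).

Answer: 3 0x1E439 9

Derivation:
After char 0 ('H'=7): chars_in_quartet=1 acc=0x7 bytes_emitted=0
After char 1 ('z'=51): chars_in_quartet=2 acc=0x1F3 bytes_emitted=0
After char 2 ('a'=26): chars_in_quartet=3 acc=0x7CDA bytes_emitted=0
After char 3 ('t'=45): chars_in_quartet=4 acc=0x1F36AD -> emit 1F 36 AD, reset; bytes_emitted=3
After char 4 ('G'=6): chars_in_quartet=1 acc=0x6 bytes_emitted=3
After char 5 ('o'=40): chars_in_quartet=2 acc=0x1A8 bytes_emitted=3
After char 6 ('V'=21): chars_in_quartet=3 acc=0x6A15 bytes_emitted=3
After char 7 ('7'=59): chars_in_quartet=4 acc=0x1A857B -> emit 1A 85 7B, reset; bytes_emitted=6
After char 8 ('e'=30): chars_in_quartet=1 acc=0x1E bytes_emitted=6
After char 9 ('I'=8): chars_in_quartet=2 acc=0x788 bytes_emitted=6
After char 10 ('k'=36): chars_in_quartet=3 acc=0x1E224 bytes_emitted=6
After char 11 ('5'=57): chars_in_quartet=4 acc=0x788939 -> emit 78 89 39, reset; bytes_emitted=9
After char 12 ('e'=30): chars_in_quartet=1 acc=0x1E bytes_emitted=9
After char 13 ('Q'=16): chars_in_quartet=2 acc=0x790 bytes_emitted=9
After char 14 ('5'=57): chars_in_quartet=3 acc=0x1E439 bytes_emitted=9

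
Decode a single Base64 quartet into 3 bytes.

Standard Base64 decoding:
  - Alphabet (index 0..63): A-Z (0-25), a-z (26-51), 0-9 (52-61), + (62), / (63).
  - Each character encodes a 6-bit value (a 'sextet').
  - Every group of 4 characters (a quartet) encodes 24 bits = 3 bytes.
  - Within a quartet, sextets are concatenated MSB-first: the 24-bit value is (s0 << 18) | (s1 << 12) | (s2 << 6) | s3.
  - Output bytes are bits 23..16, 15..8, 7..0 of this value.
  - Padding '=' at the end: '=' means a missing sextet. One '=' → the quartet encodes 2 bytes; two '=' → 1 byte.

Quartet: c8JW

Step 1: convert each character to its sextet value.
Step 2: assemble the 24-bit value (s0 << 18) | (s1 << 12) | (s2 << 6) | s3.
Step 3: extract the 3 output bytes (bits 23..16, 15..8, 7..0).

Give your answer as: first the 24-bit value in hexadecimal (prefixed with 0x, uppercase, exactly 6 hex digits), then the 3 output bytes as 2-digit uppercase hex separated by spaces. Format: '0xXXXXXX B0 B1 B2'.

Answer: 0x73C256 73 C2 56

Derivation:
Sextets: c=28, 8=60, J=9, W=22
24-bit: (28<<18) | (60<<12) | (9<<6) | 22
      = 0x700000 | 0x03C000 | 0x000240 | 0x000016
      = 0x73C256
Bytes: (v>>16)&0xFF=73, (v>>8)&0xFF=C2, v&0xFF=56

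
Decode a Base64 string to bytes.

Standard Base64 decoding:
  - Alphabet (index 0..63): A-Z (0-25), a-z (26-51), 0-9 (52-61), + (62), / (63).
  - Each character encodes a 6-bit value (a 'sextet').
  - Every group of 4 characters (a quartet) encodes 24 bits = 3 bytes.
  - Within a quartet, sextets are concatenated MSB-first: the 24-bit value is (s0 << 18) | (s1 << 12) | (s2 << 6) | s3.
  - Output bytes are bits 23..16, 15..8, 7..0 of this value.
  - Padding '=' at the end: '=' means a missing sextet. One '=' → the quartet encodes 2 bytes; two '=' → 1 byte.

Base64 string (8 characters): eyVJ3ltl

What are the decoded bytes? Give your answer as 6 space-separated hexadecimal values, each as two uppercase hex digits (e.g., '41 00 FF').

Answer: 7B 25 49 DE 5B 65

Derivation:
After char 0 ('e'=30): chars_in_quartet=1 acc=0x1E bytes_emitted=0
After char 1 ('y'=50): chars_in_quartet=2 acc=0x7B2 bytes_emitted=0
After char 2 ('V'=21): chars_in_quartet=3 acc=0x1EC95 bytes_emitted=0
After char 3 ('J'=9): chars_in_quartet=4 acc=0x7B2549 -> emit 7B 25 49, reset; bytes_emitted=3
After char 4 ('3'=55): chars_in_quartet=1 acc=0x37 bytes_emitted=3
After char 5 ('l'=37): chars_in_quartet=2 acc=0xDE5 bytes_emitted=3
After char 6 ('t'=45): chars_in_quartet=3 acc=0x3796D bytes_emitted=3
After char 7 ('l'=37): chars_in_quartet=4 acc=0xDE5B65 -> emit DE 5B 65, reset; bytes_emitted=6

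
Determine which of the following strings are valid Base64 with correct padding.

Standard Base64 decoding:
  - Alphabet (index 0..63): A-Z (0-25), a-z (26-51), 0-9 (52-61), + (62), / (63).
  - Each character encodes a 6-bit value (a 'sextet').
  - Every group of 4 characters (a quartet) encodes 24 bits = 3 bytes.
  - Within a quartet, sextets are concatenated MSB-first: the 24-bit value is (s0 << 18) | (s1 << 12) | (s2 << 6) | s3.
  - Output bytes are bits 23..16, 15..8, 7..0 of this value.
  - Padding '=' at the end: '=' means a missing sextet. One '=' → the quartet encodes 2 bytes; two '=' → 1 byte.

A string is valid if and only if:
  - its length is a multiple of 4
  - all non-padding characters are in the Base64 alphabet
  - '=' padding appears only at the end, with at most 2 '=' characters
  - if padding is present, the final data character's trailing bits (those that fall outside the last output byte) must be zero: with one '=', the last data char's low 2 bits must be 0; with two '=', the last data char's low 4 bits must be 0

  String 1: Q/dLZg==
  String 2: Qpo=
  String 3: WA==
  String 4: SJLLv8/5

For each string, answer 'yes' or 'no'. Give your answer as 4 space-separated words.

Answer: yes yes yes yes

Derivation:
String 1: 'Q/dLZg==' → valid
String 2: 'Qpo=' → valid
String 3: 'WA==' → valid
String 4: 'SJLLv8/5' → valid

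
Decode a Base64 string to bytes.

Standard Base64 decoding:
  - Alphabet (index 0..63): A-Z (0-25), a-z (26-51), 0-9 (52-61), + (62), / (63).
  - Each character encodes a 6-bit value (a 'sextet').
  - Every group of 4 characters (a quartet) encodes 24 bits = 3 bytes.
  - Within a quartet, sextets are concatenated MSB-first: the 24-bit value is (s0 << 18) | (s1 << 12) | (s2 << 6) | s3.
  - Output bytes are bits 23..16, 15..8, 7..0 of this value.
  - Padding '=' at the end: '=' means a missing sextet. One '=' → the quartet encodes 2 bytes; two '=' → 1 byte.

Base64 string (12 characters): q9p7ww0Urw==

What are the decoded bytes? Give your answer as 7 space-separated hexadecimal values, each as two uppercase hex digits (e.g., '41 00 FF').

Answer: AB DA 7B C3 0D 14 AF

Derivation:
After char 0 ('q'=42): chars_in_quartet=1 acc=0x2A bytes_emitted=0
After char 1 ('9'=61): chars_in_quartet=2 acc=0xABD bytes_emitted=0
After char 2 ('p'=41): chars_in_quartet=3 acc=0x2AF69 bytes_emitted=0
After char 3 ('7'=59): chars_in_quartet=4 acc=0xABDA7B -> emit AB DA 7B, reset; bytes_emitted=3
After char 4 ('w'=48): chars_in_quartet=1 acc=0x30 bytes_emitted=3
After char 5 ('w'=48): chars_in_quartet=2 acc=0xC30 bytes_emitted=3
After char 6 ('0'=52): chars_in_quartet=3 acc=0x30C34 bytes_emitted=3
After char 7 ('U'=20): chars_in_quartet=4 acc=0xC30D14 -> emit C3 0D 14, reset; bytes_emitted=6
After char 8 ('r'=43): chars_in_quartet=1 acc=0x2B bytes_emitted=6
After char 9 ('w'=48): chars_in_quartet=2 acc=0xAF0 bytes_emitted=6
Padding '==': partial quartet acc=0xAF0 -> emit AF; bytes_emitted=7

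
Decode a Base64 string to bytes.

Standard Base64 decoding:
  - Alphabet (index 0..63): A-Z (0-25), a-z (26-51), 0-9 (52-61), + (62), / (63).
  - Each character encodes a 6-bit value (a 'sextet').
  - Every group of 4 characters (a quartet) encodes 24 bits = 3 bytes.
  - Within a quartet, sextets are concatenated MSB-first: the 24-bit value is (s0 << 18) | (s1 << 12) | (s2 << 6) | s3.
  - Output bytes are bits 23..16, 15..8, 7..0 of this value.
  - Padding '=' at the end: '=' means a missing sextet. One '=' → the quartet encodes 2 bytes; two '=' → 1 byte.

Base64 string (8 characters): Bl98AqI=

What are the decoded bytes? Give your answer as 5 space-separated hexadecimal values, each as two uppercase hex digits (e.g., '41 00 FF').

Answer: 06 5F 7C 02 A2

Derivation:
After char 0 ('B'=1): chars_in_quartet=1 acc=0x1 bytes_emitted=0
After char 1 ('l'=37): chars_in_quartet=2 acc=0x65 bytes_emitted=0
After char 2 ('9'=61): chars_in_quartet=3 acc=0x197D bytes_emitted=0
After char 3 ('8'=60): chars_in_quartet=4 acc=0x65F7C -> emit 06 5F 7C, reset; bytes_emitted=3
After char 4 ('A'=0): chars_in_quartet=1 acc=0x0 bytes_emitted=3
After char 5 ('q'=42): chars_in_quartet=2 acc=0x2A bytes_emitted=3
After char 6 ('I'=8): chars_in_quartet=3 acc=0xA88 bytes_emitted=3
Padding '=': partial quartet acc=0xA88 -> emit 02 A2; bytes_emitted=5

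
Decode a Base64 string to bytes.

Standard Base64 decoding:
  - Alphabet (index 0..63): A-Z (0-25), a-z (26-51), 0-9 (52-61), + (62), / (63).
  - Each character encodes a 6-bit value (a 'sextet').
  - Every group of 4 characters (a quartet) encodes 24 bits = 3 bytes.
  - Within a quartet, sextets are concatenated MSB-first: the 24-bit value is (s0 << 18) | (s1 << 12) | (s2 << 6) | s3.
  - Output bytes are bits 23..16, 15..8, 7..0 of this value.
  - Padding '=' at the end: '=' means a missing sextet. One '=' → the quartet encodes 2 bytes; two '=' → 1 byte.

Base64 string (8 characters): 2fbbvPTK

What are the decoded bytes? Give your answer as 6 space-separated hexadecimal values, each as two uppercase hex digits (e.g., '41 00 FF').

After char 0 ('2'=54): chars_in_quartet=1 acc=0x36 bytes_emitted=0
After char 1 ('f'=31): chars_in_quartet=2 acc=0xD9F bytes_emitted=0
After char 2 ('b'=27): chars_in_quartet=3 acc=0x367DB bytes_emitted=0
After char 3 ('b'=27): chars_in_quartet=4 acc=0xD9F6DB -> emit D9 F6 DB, reset; bytes_emitted=3
After char 4 ('v'=47): chars_in_quartet=1 acc=0x2F bytes_emitted=3
After char 5 ('P'=15): chars_in_quartet=2 acc=0xBCF bytes_emitted=3
After char 6 ('T'=19): chars_in_quartet=3 acc=0x2F3D3 bytes_emitted=3
After char 7 ('K'=10): chars_in_quartet=4 acc=0xBCF4CA -> emit BC F4 CA, reset; bytes_emitted=6

Answer: D9 F6 DB BC F4 CA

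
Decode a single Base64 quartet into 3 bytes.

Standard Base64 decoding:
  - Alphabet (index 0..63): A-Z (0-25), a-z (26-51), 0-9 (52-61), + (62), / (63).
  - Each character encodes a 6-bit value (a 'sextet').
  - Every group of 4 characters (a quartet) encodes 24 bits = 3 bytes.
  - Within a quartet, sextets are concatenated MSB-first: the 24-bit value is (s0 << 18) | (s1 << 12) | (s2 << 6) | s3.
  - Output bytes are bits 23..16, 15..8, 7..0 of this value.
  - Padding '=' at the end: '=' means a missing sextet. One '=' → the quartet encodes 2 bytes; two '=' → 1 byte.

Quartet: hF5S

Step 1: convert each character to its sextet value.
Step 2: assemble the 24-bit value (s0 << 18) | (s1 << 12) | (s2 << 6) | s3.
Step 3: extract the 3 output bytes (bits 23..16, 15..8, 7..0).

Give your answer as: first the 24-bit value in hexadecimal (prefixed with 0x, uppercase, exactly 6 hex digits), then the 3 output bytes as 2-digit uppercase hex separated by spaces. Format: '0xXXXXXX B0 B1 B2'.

Sextets: h=33, F=5, 5=57, S=18
24-bit: (33<<18) | (5<<12) | (57<<6) | 18
      = 0x840000 | 0x005000 | 0x000E40 | 0x000012
      = 0x845E52
Bytes: (v>>16)&0xFF=84, (v>>8)&0xFF=5E, v&0xFF=52

Answer: 0x845E52 84 5E 52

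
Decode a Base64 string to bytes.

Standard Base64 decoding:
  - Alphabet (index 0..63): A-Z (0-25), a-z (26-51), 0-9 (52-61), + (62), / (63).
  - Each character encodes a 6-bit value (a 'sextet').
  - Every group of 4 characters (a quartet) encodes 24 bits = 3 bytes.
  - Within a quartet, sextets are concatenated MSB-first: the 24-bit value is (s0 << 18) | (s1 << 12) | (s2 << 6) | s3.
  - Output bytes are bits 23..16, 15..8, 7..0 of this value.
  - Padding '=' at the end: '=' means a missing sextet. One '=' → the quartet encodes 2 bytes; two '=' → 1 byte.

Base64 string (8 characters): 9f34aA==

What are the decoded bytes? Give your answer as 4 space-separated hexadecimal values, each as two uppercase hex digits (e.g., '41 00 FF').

Answer: F5 FD F8 68

Derivation:
After char 0 ('9'=61): chars_in_quartet=1 acc=0x3D bytes_emitted=0
After char 1 ('f'=31): chars_in_quartet=2 acc=0xF5F bytes_emitted=0
After char 2 ('3'=55): chars_in_quartet=3 acc=0x3D7F7 bytes_emitted=0
After char 3 ('4'=56): chars_in_quartet=4 acc=0xF5FDF8 -> emit F5 FD F8, reset; bytes_emitted=3
After char 4 ('a'=26): chars_in_quartet=1 acc=0x1A bytes_emitted=3
After char 5 ('A'=0): chars_in_quartet=2 acc=0x680 bytes_emitted=3
Padding '==': partial quartet acc=0x680 -> emit 68; bytes_emitted=4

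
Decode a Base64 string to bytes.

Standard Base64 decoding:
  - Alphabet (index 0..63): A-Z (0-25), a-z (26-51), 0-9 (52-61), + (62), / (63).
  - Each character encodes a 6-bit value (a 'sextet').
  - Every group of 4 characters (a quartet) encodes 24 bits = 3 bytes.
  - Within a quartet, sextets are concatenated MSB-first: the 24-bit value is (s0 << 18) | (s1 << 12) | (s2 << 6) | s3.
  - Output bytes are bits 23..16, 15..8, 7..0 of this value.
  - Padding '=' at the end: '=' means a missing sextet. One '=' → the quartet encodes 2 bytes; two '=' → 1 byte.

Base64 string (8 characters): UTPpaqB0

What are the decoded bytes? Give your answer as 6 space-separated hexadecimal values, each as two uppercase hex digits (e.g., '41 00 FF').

Answer: 51 33 E9 6A A0 74

Derivation:
After char 0 ('U'=20): chars_in_quartet=1 acc=0x14 bytes_emitted=0
After char 1 ('T'=19): chars_in_quartet=2 acc=0x513 bytes_emitted=0
After char 2 ('P'=15): chars_in_quartet=3 acc=0x144CF bytes_emitted=0
After char 3 ('p'=41): chars_in_quartet=4 acc=0x5133E9 -> emit 51 33 E9, reset; bytes_emitted=3
After char 4 ('a'=26): chars_in_quartet=1 acc=0x1A bytes_emitted=3
After char 5 ('q'=42): chars_in_quartet=2 acc=0x6AA bytes_emitted=3
After char 6 ('B'=1): chars_in_quartet=3 acc=0x1AA81 bytes_emitted=3
After char 7 ('0'=52): chars_in_quartet=4 acc=0x6AA074 -> emit 6A A0 74, reset; bytes_emitted=6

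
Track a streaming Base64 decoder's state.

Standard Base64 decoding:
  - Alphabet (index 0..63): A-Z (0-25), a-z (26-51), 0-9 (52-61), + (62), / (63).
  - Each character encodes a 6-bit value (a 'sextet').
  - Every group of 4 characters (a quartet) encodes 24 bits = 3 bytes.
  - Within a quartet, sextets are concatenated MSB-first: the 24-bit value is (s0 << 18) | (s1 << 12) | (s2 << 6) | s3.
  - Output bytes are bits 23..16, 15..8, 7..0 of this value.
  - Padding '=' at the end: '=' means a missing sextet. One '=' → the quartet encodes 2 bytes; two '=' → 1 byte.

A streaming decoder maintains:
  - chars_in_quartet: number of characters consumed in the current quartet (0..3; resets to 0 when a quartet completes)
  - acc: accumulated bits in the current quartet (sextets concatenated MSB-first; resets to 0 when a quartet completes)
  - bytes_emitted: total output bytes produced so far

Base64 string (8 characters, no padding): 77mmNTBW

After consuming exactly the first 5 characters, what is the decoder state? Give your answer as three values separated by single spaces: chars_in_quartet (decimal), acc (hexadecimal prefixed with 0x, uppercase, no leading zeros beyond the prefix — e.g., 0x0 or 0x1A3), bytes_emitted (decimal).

After char 0 ('7'=59): chars_in_quartet=1 acc=0x3B bytes_emitted=0
After char 1 ('7'=59): chars_in_quartet=2 acc=0xEFB bytes_emitted=0
After char 2 ('m'=38): chars_in_quartet=3 acc=0x3BEE6 bytes_emitted=0
After char 3 ('m'=38): chars_in_quartet=4 acc=0xEFB9A6 -> emit EF B9 A6, reset; bytes_emitted=3
After char 4 ('N'=13): chars_in_quartet=1 acc=0xD bytes_emitted=3

Answer: 1 0xD 3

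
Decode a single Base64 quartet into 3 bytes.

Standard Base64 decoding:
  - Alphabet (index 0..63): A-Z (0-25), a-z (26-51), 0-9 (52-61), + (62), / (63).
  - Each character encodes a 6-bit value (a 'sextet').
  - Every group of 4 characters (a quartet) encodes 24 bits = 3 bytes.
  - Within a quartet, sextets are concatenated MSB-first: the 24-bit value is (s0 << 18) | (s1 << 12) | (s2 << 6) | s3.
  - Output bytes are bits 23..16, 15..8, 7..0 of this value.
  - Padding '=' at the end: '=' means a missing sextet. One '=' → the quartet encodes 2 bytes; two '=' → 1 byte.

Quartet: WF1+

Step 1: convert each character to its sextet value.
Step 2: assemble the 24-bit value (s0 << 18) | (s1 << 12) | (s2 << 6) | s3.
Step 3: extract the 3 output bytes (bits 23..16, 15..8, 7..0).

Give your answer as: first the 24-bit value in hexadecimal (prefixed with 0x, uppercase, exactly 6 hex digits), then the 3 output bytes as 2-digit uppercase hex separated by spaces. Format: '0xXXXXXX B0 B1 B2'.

Answer: 0x585D7E 58 5D 7E

Derivation:
Sextets: W=22, F=5, 1=53, +=62
24-bit: (22<<18) | (5<<12) | (53<<6) | 62
      = 0x580000 | 0x005000 | 0x000D40 | 0x00003E
      = 0x585D7E
Bytes: (v>>16)&0xFF=58, (v>>8)&0xFF=5D, v&0xFF=7E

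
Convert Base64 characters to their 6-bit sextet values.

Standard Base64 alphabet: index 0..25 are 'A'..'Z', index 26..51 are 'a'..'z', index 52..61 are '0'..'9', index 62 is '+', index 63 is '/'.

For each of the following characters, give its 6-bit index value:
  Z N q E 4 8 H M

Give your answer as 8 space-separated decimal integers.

Answer: 25 13 42 4 56 60 7 12

Derivation:
'Z': A..Z range, ord('Z') − ord('A') = 25
'N': A..Z range, ord('N') − ord('A') = 13
'q': a..z range, 26 + ord('q') − ord('a') = 42
'E': A..Z range, ord('E') − ord('A') = 4
'4': 0..9 range, 52 + ord('4') − ord('0') = 56
'8': 0..9 range, 52 + ord('8') − ord('0') = 60
'H': A..Z range, ord('H') − ord('A') = 7
'M': A..Z range, ord('M') − ord('A') = 12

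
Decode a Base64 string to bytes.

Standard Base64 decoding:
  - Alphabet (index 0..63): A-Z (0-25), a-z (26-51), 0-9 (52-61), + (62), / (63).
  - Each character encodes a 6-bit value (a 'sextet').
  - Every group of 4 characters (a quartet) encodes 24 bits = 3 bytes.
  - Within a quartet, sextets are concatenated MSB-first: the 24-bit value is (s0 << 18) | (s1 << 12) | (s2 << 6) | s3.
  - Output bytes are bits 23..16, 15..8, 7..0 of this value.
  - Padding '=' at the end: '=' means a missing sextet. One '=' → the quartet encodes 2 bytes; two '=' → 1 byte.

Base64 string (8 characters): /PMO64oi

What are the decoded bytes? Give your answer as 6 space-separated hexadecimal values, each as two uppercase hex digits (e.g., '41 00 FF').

Answer: FC F3 0E EB 8A 22

Derivation:
After char 0 ('/'=63): chars_in_quartet=1 acc=0x3F bytes_emitted=0
After char 1 ('P'=15): chars_in_quartet=2 acc=0xFCF bytes_emitted=0
After char 2 ('M'=12): chars_in_quartet=3 acc=0x3F3CC bytes_emitted=0
After char 3 ('O'=14): chars_in_quartet=4 acc=0xFCF30E -> emit FC F3 0E, reset; bytes_emitted=3
After char 4 ('6'=58): chars_in_quartet=1 acc=0x3A bytes_emitted=3
After char 5 ('4'=56): chars_in_quartet=2 acc=0xEB8 bytes_emitted=3
After char 6 ('o'=40): chars_in_quartet=3 acc=0x3AE28 bytes_emitted=3
After char 7 ('i'=34): chars_in_quartet=4 acc=0xEB8A22 -> emit EB 8A 22, reset; bytes_emitted=6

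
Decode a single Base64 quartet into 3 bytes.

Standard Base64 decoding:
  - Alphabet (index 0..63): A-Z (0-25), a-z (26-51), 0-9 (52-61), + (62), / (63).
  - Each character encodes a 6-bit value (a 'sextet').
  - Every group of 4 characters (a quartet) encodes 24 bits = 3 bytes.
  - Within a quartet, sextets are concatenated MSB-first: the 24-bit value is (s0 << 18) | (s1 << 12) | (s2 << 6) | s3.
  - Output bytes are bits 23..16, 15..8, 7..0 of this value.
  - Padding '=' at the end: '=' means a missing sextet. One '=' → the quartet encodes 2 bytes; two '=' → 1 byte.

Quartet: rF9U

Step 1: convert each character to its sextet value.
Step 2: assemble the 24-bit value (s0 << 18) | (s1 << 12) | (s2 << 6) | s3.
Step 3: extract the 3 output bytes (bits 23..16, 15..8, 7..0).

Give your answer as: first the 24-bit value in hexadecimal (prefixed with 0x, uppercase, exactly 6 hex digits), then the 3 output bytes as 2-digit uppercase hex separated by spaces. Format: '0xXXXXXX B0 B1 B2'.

Sextets: r=43, F=5, 9=61, U=20
24-bit: (43<<18) | (5<<12) | (61<<6) | 20
      = 0xAC0000 | 0x005000 | 0x000F40 | 0x000014
      = 0xAC5F54
Bytes: (v>>16)&0xFF=AC, (v>>8)&0xFF=5F, v&0xFF=54

Answer: 0xAC5F54 AC 5F 54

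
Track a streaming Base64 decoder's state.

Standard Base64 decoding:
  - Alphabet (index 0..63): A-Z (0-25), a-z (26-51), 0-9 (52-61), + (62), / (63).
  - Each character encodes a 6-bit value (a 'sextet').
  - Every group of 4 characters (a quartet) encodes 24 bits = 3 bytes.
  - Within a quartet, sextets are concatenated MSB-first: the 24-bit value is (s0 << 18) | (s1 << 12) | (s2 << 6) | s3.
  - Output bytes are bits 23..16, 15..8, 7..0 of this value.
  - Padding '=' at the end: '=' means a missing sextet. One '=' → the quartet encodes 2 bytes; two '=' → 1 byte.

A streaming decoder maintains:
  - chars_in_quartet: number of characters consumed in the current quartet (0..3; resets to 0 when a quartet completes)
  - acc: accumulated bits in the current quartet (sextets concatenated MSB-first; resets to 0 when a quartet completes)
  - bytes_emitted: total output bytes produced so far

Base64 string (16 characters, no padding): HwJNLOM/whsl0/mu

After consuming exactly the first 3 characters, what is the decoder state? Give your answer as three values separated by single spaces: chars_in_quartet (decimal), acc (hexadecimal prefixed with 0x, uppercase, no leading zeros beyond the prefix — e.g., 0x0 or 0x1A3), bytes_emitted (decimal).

Answer: 3 0x7C09 0

Derivation:
After char 0 ('H'=7): chars_in_quartet=1 acc=0x7 bytes_emitted=0
After char 1 ('w'=48): chars_in_quartet=2 acc=0x1F0 bytes_emitted=0
After char 2 ('J'=9): chars_in_quartet=3 acc=0x7C09 bytes_emitted=0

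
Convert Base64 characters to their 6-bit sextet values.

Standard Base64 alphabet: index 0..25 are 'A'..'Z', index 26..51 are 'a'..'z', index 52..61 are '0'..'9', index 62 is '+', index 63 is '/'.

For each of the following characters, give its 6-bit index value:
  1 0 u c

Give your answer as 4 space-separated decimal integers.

Answer: 53 52 46 28

Derivation:
'1': 0..9 range, 52 + ord('1') − ord('0') = 53
'0': 0..9 range, 52 + ord('0') − ord('0') = 52
'u': a..z range, 26 + ord('u') − ord('a') = 46
'c': a..z range, 26 + ord('c') − ord('a') = 28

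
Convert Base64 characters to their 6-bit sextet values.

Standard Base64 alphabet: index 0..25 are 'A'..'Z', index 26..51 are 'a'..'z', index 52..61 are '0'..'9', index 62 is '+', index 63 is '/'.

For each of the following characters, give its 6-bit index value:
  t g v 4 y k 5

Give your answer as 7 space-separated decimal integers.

Answer: 45 32 47 56 50 36 57

Derivation:
't': a..z range, 26 + ord('t') − ord('a') = 45
'g': a..z range, 26 + ord('g') − ord('a') = 32
'v': a..z range, 26 + ord('v') − ord('a') = 47
'4': 0..9 range, 52 + ord('4') − ord('0') = 56
'y': a..z range, 26 + ord('y') − ord('a') = 50
'k': a..z range, 26 + ord('k') − ord('a') = 36
'5': 0..9 range, 52 + ord('5') − ord('0') = 57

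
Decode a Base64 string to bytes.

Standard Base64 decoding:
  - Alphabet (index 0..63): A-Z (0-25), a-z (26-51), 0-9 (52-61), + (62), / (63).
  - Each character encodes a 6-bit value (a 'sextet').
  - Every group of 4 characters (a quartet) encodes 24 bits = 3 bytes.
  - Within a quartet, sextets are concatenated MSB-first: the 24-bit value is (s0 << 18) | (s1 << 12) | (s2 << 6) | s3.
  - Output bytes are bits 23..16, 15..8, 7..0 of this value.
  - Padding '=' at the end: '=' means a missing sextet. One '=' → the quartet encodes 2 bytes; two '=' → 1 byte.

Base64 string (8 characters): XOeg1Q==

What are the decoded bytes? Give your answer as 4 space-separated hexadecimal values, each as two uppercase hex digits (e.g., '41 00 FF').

Answer: 5C E7 A0 D5

Derivation:
After char 0 ('X'=23): chars_in_quartet=1 acc=0x17 bytes_emitted=0
After char 1 ('O'=14): chars_in_quartet=2 acc=0x5CE bytes_emitted=0
After char 2 ('e'=30): chars_in_quartet=3 acc=0x1739E bytes_emitted=0
After char 3 ('g'=32): chars_in_quartet=4 acc=0x5CE7A0 -> emit 5C E7 A0, reset; bytes_emitted=3
After char 4 ('1'=53): chars_in_quartet=1 acc=0x35 bytes_emitted=3
After char 5 ('Q'=16): chars_in_quartet=2 acc=0xD50 bytes_emitted=3
Padding '==': partial quartet acc=0xD50 -> emit D5; bytes_emitted=4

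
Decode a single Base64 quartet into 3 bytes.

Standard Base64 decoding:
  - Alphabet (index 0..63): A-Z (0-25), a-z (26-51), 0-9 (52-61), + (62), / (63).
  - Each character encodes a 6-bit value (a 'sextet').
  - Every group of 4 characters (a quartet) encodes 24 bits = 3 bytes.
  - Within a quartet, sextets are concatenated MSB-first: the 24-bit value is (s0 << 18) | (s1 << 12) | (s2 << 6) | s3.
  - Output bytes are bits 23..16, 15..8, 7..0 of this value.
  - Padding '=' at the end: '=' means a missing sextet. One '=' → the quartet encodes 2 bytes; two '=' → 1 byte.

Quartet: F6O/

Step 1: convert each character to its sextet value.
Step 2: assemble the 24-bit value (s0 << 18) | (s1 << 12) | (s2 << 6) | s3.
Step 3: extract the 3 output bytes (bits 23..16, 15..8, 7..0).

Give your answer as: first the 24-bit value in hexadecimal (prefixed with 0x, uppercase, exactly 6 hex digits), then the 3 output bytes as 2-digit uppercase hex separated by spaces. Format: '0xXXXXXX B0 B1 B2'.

Sextets: F=5, 6=58, O=14, /=63
24-bit: (5<<18) | (58<<12) | (14<<6) | 63
      = 0x140000 | 0x03A000 | 0x000380 | 0x00003F
      = 0x17A3BF
Bytes: (v>>16)&0xFF=17, (v>>8)&0xFF=A3, v&0xFF=BF

Answer: 0x17A3BF 17 A3 BF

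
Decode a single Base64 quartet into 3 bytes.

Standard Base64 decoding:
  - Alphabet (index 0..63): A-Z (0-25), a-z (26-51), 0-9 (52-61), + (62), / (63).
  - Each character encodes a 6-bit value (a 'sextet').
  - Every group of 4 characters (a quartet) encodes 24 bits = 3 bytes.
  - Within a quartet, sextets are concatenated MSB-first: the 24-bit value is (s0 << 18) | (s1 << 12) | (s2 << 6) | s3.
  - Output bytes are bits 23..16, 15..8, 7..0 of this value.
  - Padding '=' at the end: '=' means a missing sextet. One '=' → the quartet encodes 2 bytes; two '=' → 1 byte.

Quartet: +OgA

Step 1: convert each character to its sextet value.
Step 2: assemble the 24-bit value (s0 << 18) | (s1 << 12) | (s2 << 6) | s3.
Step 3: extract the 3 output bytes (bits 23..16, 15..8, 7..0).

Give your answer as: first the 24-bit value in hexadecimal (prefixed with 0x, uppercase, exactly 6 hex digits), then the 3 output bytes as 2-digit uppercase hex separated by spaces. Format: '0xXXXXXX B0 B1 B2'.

Answer: 0xF8E800 F8 E8 00

Derivation:
Sextets: +=62, O=14, g=32, A=0
24-bit: (62<<18) | (14<<12) | (32<<6) | 0
      = 0xF80000 | 0x00E000 | 0x000800 | 0x000000
      = 0xF8E800
Bytes: (v>>16)&0xFF=F8, (v>>8)&0xFF=E8, v&0xFF=00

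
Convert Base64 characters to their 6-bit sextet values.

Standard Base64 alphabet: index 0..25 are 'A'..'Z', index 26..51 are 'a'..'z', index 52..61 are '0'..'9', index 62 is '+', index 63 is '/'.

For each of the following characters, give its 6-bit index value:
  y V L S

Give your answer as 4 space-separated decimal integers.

'y': a..z range, 26 + ord('y') − ord('a') = 50
'V': A..Z range, ord('V') − ord('A') = 21
'L': A..Z range, ord('L') − ord('A') = 11
'S': A..Z range, ord('S') − ord('A') = 18

Answer: 50 21 11 18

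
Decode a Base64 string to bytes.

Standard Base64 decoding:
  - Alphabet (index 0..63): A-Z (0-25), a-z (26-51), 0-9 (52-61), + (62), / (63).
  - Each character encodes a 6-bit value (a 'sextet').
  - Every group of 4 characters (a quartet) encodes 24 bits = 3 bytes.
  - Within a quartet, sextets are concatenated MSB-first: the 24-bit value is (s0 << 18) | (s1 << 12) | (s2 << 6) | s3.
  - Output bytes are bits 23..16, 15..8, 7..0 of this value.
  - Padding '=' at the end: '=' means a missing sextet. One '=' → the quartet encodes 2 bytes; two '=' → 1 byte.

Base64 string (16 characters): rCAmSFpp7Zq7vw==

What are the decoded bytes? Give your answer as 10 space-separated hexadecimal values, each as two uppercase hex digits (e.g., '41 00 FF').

Answer: AC 20 26 48 5A 69 ED 9A BB BF

Derivation:
After char 0 ('r'=43): chars_in_quartet=1 acc=0x2B bytes_emitted=0
After char 1 ('C'=2): chars_in_quartet=2 acc=0xAC2 bytes_emitted=0
After char 2 ('A'=0): chars_in_quartet=3 acc=0x2B080 bytes_emitted=0
After char 3 ('m'=38): chars_in_quartet=4 acc=0xAC2026 -> emit AC 20 26, reset; bytes_emitted=3
After char 4 ('S'=18): chars_in_quartet=1 acc=0x12 bytes_emitted=3
After char 5 ('F'=5): chars_in_quartet=2 acc=0x485 bytes_emitted=3
After char 6 ('p'=41): chars_in_quartet=3 acc=0x12169 bytes_emitted=3
After char 7 ('p'=41): chars_in_quartet=4 acc=0x485A69 -> emit 48 5A 69, reset; bytes_emitted=6
After char 8 ('7'=59): chars_in_quartet=1 acc=0x3B bytes_emitted=6
After char 9 ('Z'=25): chars_in_quartet=2 acc=0xED9 bytes_emitted=6
After char 10 ('q'=42): chars_in_quartet=3 acc=0x3B66A bytes_emitted=6
After char 11 ('7'=59): chars_in_quartet=4 acc=0xED9ABB -> emit ED 9A BB, reset; bytes_emitted=9
After char 12 ('v'=47): chars_in_quartet=1 acc=0x2F bytes_emitted=9
After char 13 ('w'=48): chars_in_quartet=2 acc=0xBF0 bytes_emitted=9
Padding '==': partial quartet acc=0xBF0 -> emit BF; bytes_emitted=10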